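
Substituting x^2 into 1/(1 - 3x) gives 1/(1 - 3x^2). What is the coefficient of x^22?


The coefficient of x^(2m) in 1/(1 - 3x^2) is 3^m.
With n = 22 = 2*11, the coefficient is 3^11 = 177147.

177147


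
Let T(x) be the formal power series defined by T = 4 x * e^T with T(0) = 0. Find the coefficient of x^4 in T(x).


Apply the Lagrange inversion formula: if T = 4 x * phi(T) with phi(t) = e^t, then
[x^n] T = 4^n * (1/n) [t^(n-1)] phi(t)^n = 4^n * (1/n) [t^(n-1)] e^(n t) = 4^n * (1/n) * n^(n-1) / (n-1)! = 4^n * n^(n-1) / n!.
When c = 1 this is the Cayley count of rooted labeled trees on n vertices, divided by n!.
For n = 4: 4^4 * 4^3 / 4! = 256 * 64/24 = 2048/3.

2048/3


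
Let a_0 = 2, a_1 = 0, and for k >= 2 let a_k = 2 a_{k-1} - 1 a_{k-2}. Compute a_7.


Iterating the recurrence forward:
a_0 = 2
a_1 = 0
a_2 = 2*0 - 1*2 = -2
a_3 = 2*-2 - 1*0 = -4
a_4 = 2*-4 - 1*-2 = -6
a_5 = 2*-6 - 1*-4 = -8
a_6 = 2*-8 - 1*-6 = -10
a_7 = 2*-10 - 1*-8 = -12
So a_7 = -12.

-12


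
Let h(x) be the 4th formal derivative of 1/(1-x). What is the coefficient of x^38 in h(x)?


Differentiating 4 times: d^4/dx^4 [1/(1-x)] = 4!/(1-x)^5.
The expansion 1/(1-x)^5 = sum_{k>=0} C(k+4, 4) x^k, so the coefficient of x^n in 4!/(1-x)^5 is 4! * C(n+4, 4).
For n = 38: 24 * C(42, 4) = 24 * 111930 = 2686320

2686320


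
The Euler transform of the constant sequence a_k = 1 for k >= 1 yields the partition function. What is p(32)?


The Euler transform converts the sequence a_k = 1 into the number of integer partitions.
Using the recurrence or dynamic programming:
p(32) = 8349

8349


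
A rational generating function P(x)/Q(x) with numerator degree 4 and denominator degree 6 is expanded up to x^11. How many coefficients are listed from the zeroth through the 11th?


Expanding up to x^11 gives the coefficients for x^0, x^1, ..., x^11.
That is 11 + 1 = 12 coefficients in total.

12


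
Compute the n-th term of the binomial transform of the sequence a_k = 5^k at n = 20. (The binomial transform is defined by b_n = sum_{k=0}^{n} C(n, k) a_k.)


With a_k = 5^k, b_n = sum_{k=0}^{n} C(n, k) 5^k = (1 + 5)^n by the binomial theorem.
For n = 20: (1 + 5)^20 = 6^20 = 3656158440062976.

3656158440062976


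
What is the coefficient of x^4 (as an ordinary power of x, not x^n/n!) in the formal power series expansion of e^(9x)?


The exponential series is e^y = sum_{k>=0} y^k / k!. Substituting y = 9x gives
e^(9x) = sum_{k>=0} 9^k x^k / k!.
So the coefficient of x^n is a^n/n! with a = 9, n = 4:
9^4 / 4! = 6561/24 = 2187/8

2187/8


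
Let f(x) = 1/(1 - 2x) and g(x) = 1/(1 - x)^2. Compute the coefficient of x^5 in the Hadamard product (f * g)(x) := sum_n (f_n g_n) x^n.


f has coefficients f_k = 2^k. For g = 1/(1 - x)^2 the coefficient is g_k = C(k + 1, 1) = k + 1. The Hadamard coefficient is (f * g)_k = 2^k * (k + 1).
For k = 5: 2^5 * 6 = 32 * 6 = 192.

192


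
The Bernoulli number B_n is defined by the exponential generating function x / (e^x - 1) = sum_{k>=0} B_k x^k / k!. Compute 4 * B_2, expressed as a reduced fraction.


Bernoulli numbers can also be computed recursively via B_0 = 1 and sum_{j=0}^{m} C(m+1, j) B_j = 0 for m >= 1. Odd-index Bernoulli numbers vanish for k >= 3.
Computing B_2 = 1/6, so 4 * B_2 = 4 * 1/6 = 2/3.

2/3


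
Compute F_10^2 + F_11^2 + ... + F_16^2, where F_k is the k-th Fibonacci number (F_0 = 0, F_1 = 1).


There is a standard identity sum_{k=0}^{N} F_k^2 = F_N * F_{N+1} (proved inductively from the telescoping relation F_k^2 = F_k F_{k+1} - F_{k-1} F_k). Then
sum_{k=10}^{16} F_k^2 = F_16 F_17 - F_9 F_10.
Computing: F_16 = 987, F_17 = 1597, F_9 = 34, F_10 = 55.
Sum = 987 * 1597 - 34 * 55 = 1574369.

1574369


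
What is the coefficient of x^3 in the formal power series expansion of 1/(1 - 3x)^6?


The general identity 1/(1 - c x)^r = sum_{k>=0} c^k C(k + r - 1, r - 1) x^k follows by substituting y = c x into 1/(1 - y)^r = sum_{k>=0} C(k + r - 1, r - 1) y^k.
For c = 3, r = 6, k = 3:
3^3 * C(8, 5) = 27 * 56 = 1512.

1512


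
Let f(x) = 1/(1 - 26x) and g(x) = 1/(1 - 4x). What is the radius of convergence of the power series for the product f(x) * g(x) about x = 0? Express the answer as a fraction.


The radius of 1/(1 - 26x) is 1/26 (nearest singularity at x = 1/26), and the radius of 1/(1 - 4x) is 1/4.
The product f(x)*g(x) = 1/((1 - 26x)(1 - 4x)) has singularities at both 1/26 and 1/4, so its radius of convergence is the distance to the nearest one:
min(1/26, 1/4) = 1/26.

1/26


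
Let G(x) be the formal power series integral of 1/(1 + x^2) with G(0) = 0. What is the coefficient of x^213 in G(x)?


1/(1 + x^2) = sum_{j>=0} (-1)^j x^(2j). Integrating termwise with G(0) = 0:
G(x) = sum_{j>=0} (-1)^j x^(2j+1) / (2j+1) = arctan(x).
Only odd powers are nonzero. For x^213 write 213 = 2*106 + 1, giving
(-1)^106 / 213 = 1/213 = 1/213.

1/213


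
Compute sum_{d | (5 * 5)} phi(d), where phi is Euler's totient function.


First, 5 * 5 = 25. One classical identity is sum_{d | n} phi(d) = n (each k in [1, n] has a unique gcd with n, and among the k's with gcd(k, n) = n/d there are phi(d) of them). So the sum equals 25. We also verify directly:
Divisors of 25: 1, 5, 25.
phi values: 1, 4, 20.
Sum = 25.

25


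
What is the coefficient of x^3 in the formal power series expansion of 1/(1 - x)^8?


The negative binomial / multiset identity is
1/(1 - x)^r = sum_{k>=0} C(k + r - 1, r - 1) x^k.
Here r = 8 and k = 3, so the coefficient is
C(3 + 7, 7) = C(10, 7)
= 120

120


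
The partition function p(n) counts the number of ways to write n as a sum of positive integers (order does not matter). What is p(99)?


Using the generating function prod_{k>=1} 1/(1-x^k), we compute p(99).
By dynamic programming over parts 1 through 99:
p(99) = 169229875

169229875


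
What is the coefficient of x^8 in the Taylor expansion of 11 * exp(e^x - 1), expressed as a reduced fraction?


exp(e^x - 1) = sum_{k>=0} Bell_k x^k / k!, where Bell_k is the k-th Bell number.
So the coefficient of x^8 is 11 * Bell_8 / 8!.
Computing: Bell_8 = 4140 and 8! = 40320, giving
11 * 4140/40320 = 253/224.

253/224


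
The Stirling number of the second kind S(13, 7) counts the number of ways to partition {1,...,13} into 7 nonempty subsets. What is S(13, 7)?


Using the explicit formula S(n,k) = (1/k!) sum_{j=0}^{k} (-1)^(k-j) C(k,j) j^n:
S(13, 7) = 5715424
Equivalently, S(n,k) is n! times the coefficient of x^n in the EGF (e^x - 1)^k / k!.

5715424


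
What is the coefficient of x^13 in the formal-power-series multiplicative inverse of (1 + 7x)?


The inverse is 1/(1 + 7x). Apply the geometric identity 1/(1 - y) = sum_{k>=0} y^k with y = -7x:
1/(1 + 7x) = sum_{k>=0} (-7)^k x^k.
So the coefficient of x^13 is (-7)^13 = -96889010407.

-96889010407


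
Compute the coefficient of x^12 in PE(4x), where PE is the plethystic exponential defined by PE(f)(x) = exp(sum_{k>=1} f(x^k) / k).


With f(x) = 4x, the exponent is sum_{k>=1} 4 x^k / k = 4 * (-ln(1 - x)). Exponentiating:
PE(4x) = exp(-4 ln(1 - x)) = 1/(1 - x)^4.
By the negative binomial expansion, [x^n] 1/(1 - x)^4 = C(n + 3, 3).
For n = 12: C(15, 3) = 455.

455


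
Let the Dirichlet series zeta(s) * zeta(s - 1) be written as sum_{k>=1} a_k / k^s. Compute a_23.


Convolution gives a_k = sum_{d | k} d * 1 = sum_{d | k} d = sigma(k), the sum of positive divisors of k.
For k = 23, the divisors are 1, 23, so
sigma(23) = 1 + 23 = 24.

24


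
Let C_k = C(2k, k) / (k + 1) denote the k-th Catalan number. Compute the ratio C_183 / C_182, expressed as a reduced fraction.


Using C_k = (2k)! / (k! (k+1)!), the ratio C_{k+1}/C_k simplifies to
C_{k+1}/C_k = [(2k+2)! / ((k+1)! (k+2)!)] * [k! (k+1)! / (2k)!]
 = (2k+2)(2k+1) / ((k+1)(k+2)) = 2(2k+1) / (k+2).
For k = 182: 2(2*182 + 1) / (182 + 2) = 730/184 = 365/92.

365/92


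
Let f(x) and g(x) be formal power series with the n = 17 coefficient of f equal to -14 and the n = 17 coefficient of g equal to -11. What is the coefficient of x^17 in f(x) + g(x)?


Addition of formal power series is termwise.
The coefficient of x^17 in f + g = -14 + -11
= -25

-25


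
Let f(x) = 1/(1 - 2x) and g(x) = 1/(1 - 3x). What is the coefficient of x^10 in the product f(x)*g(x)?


The coefficient of x^n in f*g is the Cauchy product: sum_{k=0}^{n} a^k * b^(n-k).
With a=2, b=3, n=10:
sum_{k=0}^{10} 2^k * 3^(10-k)
= 175099

175099


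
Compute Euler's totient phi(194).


phi(n) counts integers in [1, n] coprime to n. Using the multiplicative formula phi(n) = n * prod_{p | n} (1 - 1/p):
194 = 2 * 97, so
phi(194) = 194 * (1 - 1/2) * (1 - 1/97) = 96.

96


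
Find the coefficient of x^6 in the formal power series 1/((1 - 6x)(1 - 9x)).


By partial fractions or Cauchy convolution:
The coefficient equals sum_{k=0}^{6} 6^k * 9^(6-k).
= 1501011

1501011


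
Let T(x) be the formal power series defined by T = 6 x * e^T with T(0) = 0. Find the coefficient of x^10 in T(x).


Apply the Lagrange inversion formula: if T = 6 x * phi(T) with phi(t) = e^t, then
[x^n] T = 6^n * (1/n) [t^(n-1)] phi(t)^n = 6^n * (1/n) [t^(n-1)] e^(n t) = 6^n * (1/n) * n^(n-1) / (n-1)! = 6^n * n^(n-1) / n!.
When c = 1 this is the Cayley count of rooted labeled trees on n vertices, divided by n!.
For n = 10: 6^10 * 10^9 / 10! = 60466176 * 1000000000/3628800 = 116640000000/7.

116640000000/7


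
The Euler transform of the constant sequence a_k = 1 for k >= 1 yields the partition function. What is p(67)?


The Euler transform converts the sequence a_k = 1 into the number of integer partitions.
Using the recurrence or dynamic programming:
p(67) = 2679689

2679689


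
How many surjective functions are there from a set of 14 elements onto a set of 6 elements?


By inclusion-exclusion on which target elements are missed, the number of surjections from an n-set onto a k-set is
surj(n, k) = sum_{j=0}^{k} (-1)^j C(k, j) (k - j)^n.
Equivalently surj(n, k) = k! * S(n, k), where S(n, k) is the Stirling number of the second kind.
For n = 14, k = 6:
S(14, 6) = 63436373, so
surj = 6! * 63436373 = 720 * 63436373 = 45674188560.

45674188560


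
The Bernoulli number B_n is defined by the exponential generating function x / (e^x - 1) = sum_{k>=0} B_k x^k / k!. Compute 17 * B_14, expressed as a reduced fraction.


Bernoulli numbers can also be computed recursively via B_0 = 1 and sum_{j=0}^{m} C(m+1, j) B_j = 0 for m >= 1. Odd-index Bernoulli numbers vanish for k >= 3.
Computing B_14 = 7/6, so 17 * B_14 = 17 * 7/6 = 119/6.

119/6


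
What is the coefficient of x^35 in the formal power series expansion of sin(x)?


The Maclaurin series is sin(t) = sum_{k>=0} (-1)^k t^(2k+1) / (2k+1)!, so substituting t = x, only odd powers of x are nonzero, with coefficient of x^(2k+1) equal to (-1)^k / (2k+1)!.
Write 35 = 2*17 + 1, giving the coefficient (-1)^17 / 35! = -1/10333147966386144929666651337523200000000 = -1/10333147966386144929666651337523200000000.

-1/10333147966386144929666651337523200000000


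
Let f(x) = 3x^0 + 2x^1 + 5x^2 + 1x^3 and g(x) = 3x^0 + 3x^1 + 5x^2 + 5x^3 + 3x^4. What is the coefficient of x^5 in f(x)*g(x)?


Cauchy product at x^5:
2*3 + 5*5 + 1*5
= 36

36


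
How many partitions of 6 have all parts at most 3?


Using the generating function (1-x)^(-1)(1-x^2)^(-1)(1-x^3)^(-1),
the coefficient of x^6 counts these restricted partitions.
Result = 7

7


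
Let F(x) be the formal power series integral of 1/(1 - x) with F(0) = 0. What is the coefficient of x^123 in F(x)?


1/(1 - x) = sum_{k>=0} x^k. Integrating termwise and using F(0) = 0 gives
F(x) = sum_{k>=0} x^(k+1) / (k+1) = sum_{m>=1} x^m / m = -ln(1 - x).
So the coefficient of x^123 is 1/123 = 1/123.

1/123


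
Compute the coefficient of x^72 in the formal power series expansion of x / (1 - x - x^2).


Let f(x) = sum_{k>=0} a_k x^k. Multiplying f(x) * (1 - x - x^2) = x and matching coefficients gives a_0 = 0, a_1 = 1, and a_k = a_{k-1} + a_{k-2} for k >= 2. These are the Fibonacci numbers F_k.
Iterating from F_0 = 0, F_1 = 1:
F_0=0, F_1=1, F_2=1, F_3=2, F_4=3, F_5=5, F_6=8, F_7=13, F_8=21, F_9=34, ...
F_72 = 498454011879264.

498454011879264


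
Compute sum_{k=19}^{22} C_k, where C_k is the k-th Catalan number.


C_19 through C_22: 1767263190, 6564120420, 24466267020, 91482563640
Sum = 1767263190 + 6564120420 + 24466267020 + 91482563640
= 124280214270

124280214270


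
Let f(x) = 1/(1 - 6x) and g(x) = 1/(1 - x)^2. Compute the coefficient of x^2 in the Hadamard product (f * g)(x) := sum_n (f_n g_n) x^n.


f has coefficients f_k = 6^k. For g = 1/(1 - x)^2 the coefficient is g_k = C(k + 1, 1) = k + 1. The Hadamard coefficient is (f * g)_k = 6^k * (k + 1).
For k = 2: 6^2 * 3 = 36 * 3 = 108.

108


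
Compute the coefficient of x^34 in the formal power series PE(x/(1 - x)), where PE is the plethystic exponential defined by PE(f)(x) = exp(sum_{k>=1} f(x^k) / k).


For f(x) = x/(1 - x) we have
sum_{k>=1} f(x^k) / k = sum_{k>=1} (1/k) * x^k / (1 - x^k) = sum_{k, m >= 1} x^(k m) / k,
which after exponentiating simplifies to
PE(x/(1 - x)) = prod_{k>=1} 1 / (1 - x^k).
This is the generating function for the partition function p(n), so the coefficient of x^34 is p(34).
Computing p(34) by dynamic programming over parts 1, 2, ..., 34: p(34) = 12310.

12310


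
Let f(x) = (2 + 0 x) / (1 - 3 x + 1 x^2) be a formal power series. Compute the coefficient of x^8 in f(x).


Write f(x) = sum_{k>=0} a_k x^k. Multiplying both sides by 1 - 3 x + 1 x^2 gives
(1 - 3 x + 1 x^2) sum_{k>=0} a_k x^k = 2 + 0 x.
Matching coefficients:
 x^0: a_0 = 2
 x^1: a_1 - 3 a_0 = 0  =>  a_1 = 3*2 + 0 = 6
 x^k (k >= 2): a_k = 3 a_{k-1} - 1 a_{k-2}.
Iterating: a_2 = 16, a_3 = 42, a_4 = 110, a_5 = 288, a_6 = 754, a_7 = 1974, a_8 = 5168.
So the coefficient of x^8 is 5168.

5168


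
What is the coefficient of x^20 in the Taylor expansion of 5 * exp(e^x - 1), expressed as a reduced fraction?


exp(e^x - 1) = sum_{k>=0} Bell_k x^k / k!, where Bell_k is the k-th Bell number.
So the coefficient of x^20 is 5 * Bell_20 / 20!.
Computing: Bell_20 = 51724158235372 and 20! = 2432902008176640000, giving
5 * 51724158235372/2432902008176640000 = 263898766507/2482553069568000.

263898766507/2482553069568000


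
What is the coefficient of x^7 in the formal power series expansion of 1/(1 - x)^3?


The expansion 1/(1 - x)^r = sum_{k>=0} C(k + r - 1, r - 1) x^k follows from the multiset / negative-binomial theorem (or from repeated differentiation of the geometric series).
For r = 3 and k = 7:
C(9, 2) = 362880 / (2 * 5040) = 36.

36


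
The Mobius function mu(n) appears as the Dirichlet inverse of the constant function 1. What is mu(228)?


228 has a squared prime factor, so mu(228) = 0.
Factorization reveals a repeated prime.

0


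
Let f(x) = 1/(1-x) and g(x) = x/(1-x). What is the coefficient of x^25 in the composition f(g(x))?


First simplify the composition: f(g(x)) = 1/(1 - x/(1-x)) = (1-x)/((1-x) - x) = (1-x)/(1-2x).
Now extract the coefficient. Write (1-x)/(1-2x) = 1/(1-2x) - x/(1-2x).
The coefficient of x^n in 1/(1-2x) is 2^n, and in x/(1-2x) is 2^(n-1) (for n >= 1).
So the coefficient of x^25 is 2^25 - 2^24 = 33554432 - 16777216 = 16777216.

16777216


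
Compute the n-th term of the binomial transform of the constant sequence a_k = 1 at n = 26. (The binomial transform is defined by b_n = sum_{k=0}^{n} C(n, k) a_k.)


With a_k = 1 for all k, b_n = sum_{k=0}^{n} C(n, k) = 2^n by the binomial theorem.
For n = 26: 2^26 = 67108864.

67108864


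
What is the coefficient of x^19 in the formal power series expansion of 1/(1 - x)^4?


The negative binomial / multiset identity is
1/(1 - x)^r = sum_{k>=0} C(k + r - 1, r - 1) x^k.
Here r = 4 and k = 19, so the coefficient is
C(19 + 3, 3) = C(22, 3)
= 1540

1540


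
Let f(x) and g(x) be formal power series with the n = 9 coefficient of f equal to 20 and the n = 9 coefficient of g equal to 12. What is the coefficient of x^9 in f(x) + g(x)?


Addition of formal power series is termwise.
The coefficient of x^9 in f + g = 20 + 12
= 32

32


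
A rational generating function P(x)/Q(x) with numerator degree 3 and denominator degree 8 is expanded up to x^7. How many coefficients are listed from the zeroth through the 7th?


Expanding up to x^7 gives the coefficients for x^0, x^1, ..., x^7.
That is 7 + 1 = 8 coefficients in total.

8


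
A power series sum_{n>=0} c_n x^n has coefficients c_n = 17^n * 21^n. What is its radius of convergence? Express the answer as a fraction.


By the root test (Cauchy-Hadamard), the radius is R = 1 / limsup_n |c_n|^(1/n).
Here |c_n|^(1/n) = (17^n * 21^n)^(1/n) = 17 * 21 = 357 for all n.
So R = 1/357 = 1/357.

1/357


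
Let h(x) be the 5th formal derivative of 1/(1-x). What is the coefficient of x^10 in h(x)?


Differentiating 5 times: d^5/dx^5 [1/(1-x)] = 5!/(1-x)^6.
The expansion 1/(1-x)^6 = sum_{k>=0} C(k+5, 5) x^k, so the coefficient of x^n in 5!/(1-x)^6 is 5! * C(n+5, 5).
For n = 10: 120 * C(15, 5) = 120 * 3003 = 360360

360360


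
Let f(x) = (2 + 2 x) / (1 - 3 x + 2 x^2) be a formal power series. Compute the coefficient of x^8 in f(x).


Write f(x) = sum_{k>=0} a_k x^k. Multiplying both sides by 1 - 3 x + 2 x^2 gives
(1 - 3 x + 2 x^2) sum_{k>=0} a_k x^k = 2 + 2 x.
Matching coefficients:
 x^0: a_0 = 2
 x^1: a_1 - 3 a_0 = 2  =>  a_1 = 3*2 + 2 = 8
 x^k (k >= 2): a_k = 3 a_{k-1} - 2 a_{k-2}.
Iterating: a_2 = 20, a_3 = 44, a_4 = 92, a_5 = 188, a_6 = 380, a_7 = 764, a_8 = 1532.
So the coefficient of x^8 is 1532.

1532


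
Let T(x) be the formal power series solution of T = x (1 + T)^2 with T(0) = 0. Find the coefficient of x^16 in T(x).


Apply the Lagrange inversion formula: if T = x * phi(T) with phi(t) = (1 + t)^2, then [x^n] T = (1/n) [t^(n-1)] phi(t)^n = (1/n) [t^(n-1)] (1 + t)^(2n) = (1/n) C(2n, n-1).
Using the identity C(2n, n-1) = C(2n, n) * n / (n+1), the unscaled factor equals C(2n, n) / (n+1) = C_n, the n-th Catalan number.
For n = 16: C_16 = C(32, 16) / 17 = 601080390/17 = 35357670 = 35357670.

35357670


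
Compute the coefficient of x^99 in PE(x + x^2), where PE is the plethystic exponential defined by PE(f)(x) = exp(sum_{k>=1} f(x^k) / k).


With f(x) = x + x^2, the exponent is sum_{k>=1} (x^k + x^(2k)) / k = -ln(1 - x) - ln(1 - x^2). Exponentiating:
PE(x + x^2) = 1 / ((1 - x)(1 - x^2)).
This is the generating function for partitions of n into parts of size 1 or 2. The number of 2's can be any j in 0..49, and the rest are 1's, so
[x^99] = floor(99/2) + 1 = 50.

50


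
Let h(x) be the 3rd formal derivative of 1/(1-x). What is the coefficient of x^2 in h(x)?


Differentiating 3 times: d^3/dx^3 [1/(1-x)] = 3!/(1-x)^4.
The expansion 1/(1-x)^4 = sum_{k>=0} C(k+3, 3) x^k, so the coefficient of x^n in 3!/(1-x)^4 is 3! * C(n+3, 3).
For n = 2: 6 * C(5, 3) = 6 * 10 = 60

60


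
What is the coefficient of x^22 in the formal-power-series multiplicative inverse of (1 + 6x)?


The inverse is 1/(1 + 6x). Apply the geometric identity 1/(1 - y) = sum_{k>=0} y^k with y = -6x:
1/(1 + 6x) = sum_{k>=0} (-6)^k x^k.
So the coefficient of x^22 is (-6)^22 = 131621703842267136.

131621703842267136


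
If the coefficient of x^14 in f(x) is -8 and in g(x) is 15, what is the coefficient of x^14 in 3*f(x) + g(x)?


Scalar multiplication scales coefficients: 3 * -8 = -24.
Then add the g coefficient: -24 + 15
= -9

-9


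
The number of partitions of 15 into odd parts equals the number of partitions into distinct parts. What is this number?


Computing partitions of 15 into odd parts (1, 3, 5, ...):
Using the generating function prod_{k>=0} 1/(1-x^(2k+1)),
the count is 27

27


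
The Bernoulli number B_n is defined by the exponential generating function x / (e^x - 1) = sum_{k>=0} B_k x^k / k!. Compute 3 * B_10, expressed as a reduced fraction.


Bernoulli numbers can also be computed recursively via B_0 = 1 and sum_{j=0}^{m} C(m+1, j) B_j = 0 for m >= 1. Odd-index Bernoulli numbers vanish for k >= 3.
Computing B_10 = 5/66, so 3 * B_10 = 3 * 5/66 = 5/22.

5/22


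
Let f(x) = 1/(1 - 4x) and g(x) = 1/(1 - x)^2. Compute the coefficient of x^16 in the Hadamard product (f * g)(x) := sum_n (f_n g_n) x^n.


f has coefficients f_k = 4^k. For g = 1/(1 - x)^2 the coefficient is g_k = C(k + 1, 1) = k + 1. The Hadamard coefficient is (f * g)_k = 4^k * (k + 1).
For k = 16: 4^16 * 17 = 4294967296 * 17 = 73014444032.

73014444032


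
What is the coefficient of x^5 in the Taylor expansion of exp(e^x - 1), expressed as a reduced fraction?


exp(e^x - 1) = sum_{k>=0} Bell_k x^k / k!, where Bell_k is the k-th Bell number.
So the coefficient of x^5 is Bell_5 / 5!.
Computing: Bell_5 = 52 and 5! = 120, giving
52/120 = 13/30.

13/30


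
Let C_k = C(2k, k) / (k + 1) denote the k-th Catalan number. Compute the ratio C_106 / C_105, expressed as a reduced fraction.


Using C_k = (2k)! / (k! (k+1)!), the ratio C_{k+1}/C_k simplifies to
C_{k+1}/C_k = [(2k+2)! / ((k+1)! (k+2)!)] * [k! (k+1)! / (2k)!]
 = (2k+2)(2k+1) / ((k+1)(k+2)) = 2(2k+1) / (k+2).
For k = 105: 2(2*105 + 1) / (105 + 2) = 422/107 = 422/107.

422/107


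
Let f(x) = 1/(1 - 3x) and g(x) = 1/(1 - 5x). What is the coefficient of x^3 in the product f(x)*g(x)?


The coefficient of x^n in f*g is the Cauchy product: sum_{k=0}^{n} a^k * b^(n-k).
With a=3, b=5, n=3:
sum_{k=0}^{3} 3^k * 5^(3-k)
= 272

272


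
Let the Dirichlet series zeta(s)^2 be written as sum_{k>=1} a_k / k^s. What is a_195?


The Dirichlet convolution of the constant function 1 with itself gives (1 * 1)(k) = sum_{d | k} 1 = d(k), the number of positive divisors of k.
Since zeta(s) = sum_{k>=1} 1/k^s, we have zeta(s)^2 = sum_{k>=1} d(k)/k^s, so a_k = d(k).
For k = 195: the divisors are 1, 3, 5, 13, 15, 39, 65, 195.
Count = 8.

8


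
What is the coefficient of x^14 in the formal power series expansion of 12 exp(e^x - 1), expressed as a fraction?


exp(e^x - 1) is the exponential generating function for the Bell numbers Bell_k: exp(e^x - 1) = sum_{k>=0} Bell_k x^k / k!.
So the coefficient of x^14 in 12 exp(e^x - 1) is 12 Bell_14 / 14!.
Computing: Bell_14 = 190899322 and 14! = 87178291200, giving
12 * 190899322/87178291200 = 95449661/3632428800.

95449661/3632428800


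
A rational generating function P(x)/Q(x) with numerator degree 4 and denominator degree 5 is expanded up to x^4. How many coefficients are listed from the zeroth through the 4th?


Expanding up to x^4 gives the coefficients for x^0, x^1, ..., x^4.
That is 4 + 1 = 5 coefficients in total.

5


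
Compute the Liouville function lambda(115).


The Liouville function is lambda(k) = (-1)^Omega(k), where Omega(k) counts the prime factors of k with multiplicity.
Factoring: 115 = 5 * 23, so Omega(115) = 2.
lambda(115) = (-1)^2 = 1.

1


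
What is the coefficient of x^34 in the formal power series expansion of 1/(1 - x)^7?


The negative binomial / multiset identity is
1/(1 - x)^r = sum_{k>=0} C(k + r - 1, r - 1) x^k.
Here r = 7 and k = 34, so the coefficient is
C(34 + 6, 6) = C(40, 6)
= 3838380

3838380


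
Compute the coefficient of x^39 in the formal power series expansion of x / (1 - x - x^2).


Let f(x) = sum_{k>=0} a_k x^k. Multiplying f(x) * (1 - x - x^2) = x and matching coefficients gives a_0 = 0, a_1 = 1, and a_k = a_{k-1} + a_{k-2} for k >= 2. These are the Fibonacci numbers F_k.
Iterating from F_0 = 0, F_1 = 1:
F_0=0, F_1=1, F_2=1, F_3=2, F_4=3, F_5=5, F_6=8, F_7=13, F_8=21, F_9=34, ...
F_39 = 63245986.

63245986


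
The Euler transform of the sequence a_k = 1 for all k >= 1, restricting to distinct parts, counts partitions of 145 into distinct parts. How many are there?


Partitions of 145 into distinct parts can be computed via generating function.
Product (1+x)(1+x^2)(1+x^3)...
The coefficient of x^145 = 13699699

13699699


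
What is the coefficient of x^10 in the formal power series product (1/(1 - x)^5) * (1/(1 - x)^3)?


Combine the factors: (1/(1 - x)^5) * (1/(1 - x)^3) = 1/(1 - x)^8.
Then use 1/(1 - x)^r = sum_{k>=0} C(k + r - 1, r - 1) x^k with r = 8 and k = 10:
C(17, 7) = 19448.

19448


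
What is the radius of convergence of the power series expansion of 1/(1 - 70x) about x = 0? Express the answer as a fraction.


Expanding 1/(1 - 70x) = sum_{k>=0} 70^k x^k, the series converges when |70x| < 1, i.e., |x| < 1/70.
So the radius of convergence is 1/70 = 1/70.

1/70


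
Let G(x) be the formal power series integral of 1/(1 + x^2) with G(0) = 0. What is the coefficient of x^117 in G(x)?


1/(1 + x^2) = sum_{j>=0} (-1)^j x^(2j). Integrating termwise with G(0) = 0:
G(x) = sum_{j>=0} (-1)^j x^(2j+1) / (2j+1) = arctan(x).
Only odd powers are nonzero. For x^117 write 117 = 2*58 + 1, giving
(-1)^58 / 117 = 1/117 = 1/117.

1/117


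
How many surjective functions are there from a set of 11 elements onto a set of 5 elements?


By inclusion-exclusion on which target elements are missed, the number of surjections from an n-set onto a k-set is
surj(n, k) = sum_{j=0}^{k} (-1)^j C(k, j) (k - j)^n.
Equivalently surj(n, k) = k! * S(n, k), where S(n, k) is the Stirling number of the second kind.
For n = 11, k = 5:
S(11, 5) = 246730, so
surj = 5! * 246730 = 120 * 246730 = 29607600.

29607600


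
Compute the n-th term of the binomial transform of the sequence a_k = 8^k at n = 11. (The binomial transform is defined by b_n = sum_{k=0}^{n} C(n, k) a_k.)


With a_k = 8^k, b_n = sum_{k=0}^{n} C(n, k) 8^k = (1 + 8)^n by the binomial theorem.
For n = 11: (1 + 8)^11 = 9^11 = 31381059609.

31381059609


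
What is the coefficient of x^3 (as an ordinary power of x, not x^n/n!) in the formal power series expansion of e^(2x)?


The exponential series is e^y = sum_{k>=0} y^k / k!. Substituting y = 2x gives
e^(2x) = sum_{k>=0} 2^k x^k / k!.
So the coefficient of x^n is a^n/n! with a = 2, n = 3:
2^3 / 3! = 8/6 = 4/3

4/3


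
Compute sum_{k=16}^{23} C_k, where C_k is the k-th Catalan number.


C_16 through C_23: 35357670, 129644790, 477638700, 1767263190, 6564120420, 24466267020, 91482563640, 343059613650
Sum = 35357670 + 129644790 + 477638700 + 1767263190 + 6564120420 + 24466267020 + 91482563640 + 343059613650
= 467982469080

467982469080


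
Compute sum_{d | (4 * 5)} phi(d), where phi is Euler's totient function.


First, 4 * 5 = 20. One classical identity is sum_{d | n} phi(d) = n (each k in [1, n] has a unique gcd with n, and among the k's with gcd(k, n) = n/d there are phi(d) of them). So the sum equals 20. We also verify directly:
Divisors of 20: 1, 2, 4, 5, 10, 20.
phi values: 1, 1, 2, 4, 4, 8.
Sum = 20.

20


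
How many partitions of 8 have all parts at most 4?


Using the generating function (1-x)^(-1)(1-x^2)^(-1)...(1-x^4)^(-1),
the coefficient of x^8 counts these restricted partitions.
Result = 15

15


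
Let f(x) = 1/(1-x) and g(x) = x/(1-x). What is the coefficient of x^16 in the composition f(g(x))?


First simplify the composition: f(g(x)) = 1/(1 - x/(1-x)) = (1-x)/((1-x) - x) = (1-x)/(1-2x).
Now extract the coefficient. Write (1-x)/(1-2x) = 1/(1-2x) - x/(1-2x).
The coefficient of x^n in 1/(1-2x) is 2^n, and in x/(1-2x) is 2^(n-1) (for n >= 1).
So the coefficient of x^16 is 2^16 - 2^15 = 65536 - 32768 = 32768.

32768


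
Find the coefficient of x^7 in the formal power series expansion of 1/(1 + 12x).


Write 1/(1 + c x) = 1/(1 - (-c) x) and apply the geometric-series identity
1/(1 - y) = sum_{k>=0} y^k to get 1/(1 + c x) = sum_{k>=0} (-c)^k x^k.
So the coefficient of x^k is (-c)^k = (-1)^k * c^k.
Here c = 12 and k = 7:
(-12)^7 = -1 * 35831808 = -35831808

-35831808


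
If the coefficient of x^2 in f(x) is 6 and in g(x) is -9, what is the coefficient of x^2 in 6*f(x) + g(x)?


Scalar multiplication scales coefficients: 6 * 6 = 36.
Then add the g coefficient: 36 + -9
= 27

27


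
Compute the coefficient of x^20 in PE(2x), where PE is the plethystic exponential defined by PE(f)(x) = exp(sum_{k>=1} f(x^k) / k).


With f(x) = 2x, the exponent is sum_{k>=1} 2 x^k / k = 2 * (-ln(1 - x)). Exponentiating:
PE(2x) = exp(-2 ln(1 - x)) = 1/(1 - x)^2.
By the negative binomial expansion, [x^n] 1/(1 - x)^2 = C(n + 1, 1).
For n = 20: C(21, 1) = 21.

21


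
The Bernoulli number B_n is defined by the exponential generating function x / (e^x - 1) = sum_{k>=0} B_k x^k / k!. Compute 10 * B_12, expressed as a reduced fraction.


Bernoulli numbers can also be computed recursively via B_0 = 1 and sum_{j=0}^{m} C(m+1, j) B_j = 0 for m >= 1. Odd-index Bernoulli numbers vanish for k >= 3.
Computing B_12 = -691/2730, so 10 * B_12 = 10 * -691/2730 = -691/273.

-691/273


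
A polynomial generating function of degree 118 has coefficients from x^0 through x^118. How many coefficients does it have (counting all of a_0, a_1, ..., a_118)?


A polynomial of degree 118 takes the form a_0 + a_1 x + ... + a_118 x^118.
The number of coefficients is 118 + 1 = 119.

119


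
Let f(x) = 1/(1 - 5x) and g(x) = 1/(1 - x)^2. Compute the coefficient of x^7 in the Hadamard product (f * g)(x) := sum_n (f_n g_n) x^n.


f has coefficients f_k = 5^k. For g = 1/(1 - x)^2 the coefficient is g_k = C(k + 1, 1) = k + 1. The Hadamard coefficient is (f * g)_k = 5^k * (k + 1).
For k = 7: 5^7 * 8 = 78125 * 8 = 625000.

625000


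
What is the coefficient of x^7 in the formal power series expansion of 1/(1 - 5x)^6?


The general identity 1/(1 - c x)^r = sum_{k>=0} c^k C(k + r - 1, r - 1) x^k follows by substituting y = c x into 1/(1 - y)^r = sum_{k>=0} C(k + r - 1, r - 1) y^k.
For c = 5, r = 6, k = 7:
5^7 * C(12, 5) = 78125 * 792 = 61875000.

61875000


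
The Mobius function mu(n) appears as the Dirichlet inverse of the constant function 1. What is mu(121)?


121 has a squared prime factor, so mu(121) = 0.
Factorization reveals a repeated prime.

0


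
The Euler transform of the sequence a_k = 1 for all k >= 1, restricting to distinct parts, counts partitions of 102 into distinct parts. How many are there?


Partitions of 102 into distinct parts can be computed via generating function.
Product (1+x)(1+x^2)(1+x^3)...
The coefficient of x^102 = 525016

525016


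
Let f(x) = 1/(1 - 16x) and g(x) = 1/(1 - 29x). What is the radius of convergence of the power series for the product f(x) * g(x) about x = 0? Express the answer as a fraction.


The radius of 1/(1 - 16x) is 1/16 (nearest singularity at x = 1/16), and the radius of 1/(1 - 29x) is 1/29.
The product f(x)*g(x) = 1/((1 - 16x)(1 - 29x)) has singularities at both 1/16 and 1/29, so its radius of convergence is the distance to the nearest one:
min(1/16, 1/29) = 1/29.

1/29


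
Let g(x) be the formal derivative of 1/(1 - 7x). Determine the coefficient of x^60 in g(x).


Differentiate termwise: d/dx sum_{k>=0} 7^k x^k = sum_{k>=1} k 7^k x^(k-1) = sum_{j>=0} (j+1) 7^(j+1) x^j.
Equivalently, d/dx [1/(1 - 7x)] = 7/(1 - 7x)^2.
For j = 60: 61 * 7^61 = 61 * 3556153025177363557255317383565515512407041673852007 = 216925334535819176992574360397496446256829542104972427.

216925334535819176992574360397496446256829542104972427


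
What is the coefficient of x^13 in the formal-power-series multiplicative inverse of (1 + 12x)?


The inverse is 1/(1 + 12x). Apply the geometric identity 1/(1 - y) = sum_{k>=0} y^k with y = -12x:
1/(1 + 12x) = sum_{k>=0} (-12)^k x^k.
So the coefficient of x^13 is (-12)^13 = -106993205379072.

-106993205379072


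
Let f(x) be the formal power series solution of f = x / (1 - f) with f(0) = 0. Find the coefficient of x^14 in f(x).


Apply Lagrange inversion: f = x * phi(f) with phi(t) = 1/(1 - t), so
[x^n] f = (1/n) [t^(n-1)] phi(t)^n = (1/n) [t^(n-1)] (1 - t)^(-n) = (1/n) C(2n - 2, n - 1) = C_{n-1}.
For n = 14: C_13 = C(26, 13) / 14 = 10400600/14 = 742900 = 742900.

742900


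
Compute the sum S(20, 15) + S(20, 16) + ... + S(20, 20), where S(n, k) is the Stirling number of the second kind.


By definition, S(n, k) counts partitions of an n-set into exactly k nonempty blocks.
Computing row n = 20 for k = 15..20:
S(20, k): 452329200, 22350954, 741285, 15675, 190, 1
Sum = 475437305.

475437305


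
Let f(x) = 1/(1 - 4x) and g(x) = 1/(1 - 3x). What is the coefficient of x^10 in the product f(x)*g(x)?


The coefficient of x^n in f*g is the Cauchy product: sum_{k=0}^{n} a^k * b^(n-k).
With a=4, b=3, n=10:
sum_{k=0}^{10} 4^k * 3^(10-k)
= 4017157

4017157


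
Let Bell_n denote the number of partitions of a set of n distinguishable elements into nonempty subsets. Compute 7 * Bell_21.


Bell_21 can be computed from the Bell triangle or from Dobinski's identity Bell_n = (1/e) * sum_{k>=0} k^n / k!.
Computing Bell_21 = 474869816156751.
Then 7 * 474869816156751 = 3324088713097257.

3324088713097257


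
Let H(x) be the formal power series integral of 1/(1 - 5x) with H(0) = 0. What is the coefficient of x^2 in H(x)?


1/(1 - 5x) = sum_{k>=0} 5^k x^k. Integrating termwise with H(0) = 0:
H(x) = sum_{k>=0} 5^k x^(k+1) / (k+1) = sum_{m>=1} 5^(m-1) x^m / m.
For m = 2: 5^1/2 = 5/2 = 5/2.

5/2


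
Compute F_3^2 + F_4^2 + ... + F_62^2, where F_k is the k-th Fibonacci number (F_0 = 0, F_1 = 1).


There is a standard identity sum_{k=0}^{N} F_k^2 = F_N * F_{N+1} (proved inductively from the telescoping relation F_k^2 = F_k F_{k+1} - F_{k-1} F_k). Then
sum_{k=3}^{62} F_k^2 = F_62 F_63 - F_2 F_3.
Computing: F_62 = 4052739537881, F_63 = 6557470319842, F_2 = 1, F_3 = 2.
Sum = 4052739537881 * 6557470319842 - 1 * 2 = 26575719233704840344934800.

26575719233704840344934800


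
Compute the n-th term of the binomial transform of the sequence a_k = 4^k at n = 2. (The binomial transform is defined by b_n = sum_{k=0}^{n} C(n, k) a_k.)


With a_k = 4^k, b_n = sum_{k=0}^{n} C(n, k) 4^k = (1 + 4)^n by the binomial theorem.
For n = 2: (1 + 4)^2 = 5^2 = 25.

25


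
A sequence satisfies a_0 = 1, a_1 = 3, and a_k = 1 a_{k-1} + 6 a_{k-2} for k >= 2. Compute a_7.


The characteristic equation is t^2 - 1 t - 6 = 0, with roots r_1 = 3 and r_2 = -2 (so c_1 = r_1 + r_2, c_2 = -r_1 r_2 as required).
One can use the closed form a_n = A r_1^n + B r_2^n, but direct iteration is more reliable:
a_0 = 1, a_1 = 3, a_2 = 9, a_3 = 27, a_4 = 81, a_5 = 243, a_6 = 729, a_7 = 2187.
So a_7 = 2187.

2187


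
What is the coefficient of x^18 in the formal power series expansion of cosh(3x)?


The Maclaurin series is cosh(t) = sum_{m>=0} t^(2m) / (2m)!, so substituting t = 3x, only even powers of x are nonzero, with coefficient of x^(2m) equal to 3^(2m) / (2m)!.
For x^18 the coefficient is 3^18/18! = 387420489/6402373705728000 = 59049/975822848000.

59049/975822848000


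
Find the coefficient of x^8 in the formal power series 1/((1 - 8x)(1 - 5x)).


By partial fractions or Cauchy convolution:
The coefficient equals sum_{k=0}^{8} 8^k * 5^(8-k).
= 44088201

44088201


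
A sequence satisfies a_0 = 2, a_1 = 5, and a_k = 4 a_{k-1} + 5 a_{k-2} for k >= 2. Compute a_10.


The characteristic equation is t^2 - 4 t - 5 = 0, with roots r_1 = 5 and r_2 = -1 (so c_1 = r_1 + r_2, c_2 = -r_1 r_2 as required).
One can use the closed form a_n = A r_1^n + B r_2^n, but direct iteration is more reliable:
a_0 = 2, a_1 = 5, a_2 = 30, a_3 = 145, a_4 = 730, a_5 = 3645, a_6 = 18230, a_7 = 91145, a_8 = 455730, a_9 = 2278645, a_10 = 11393230.
So a_10 = 11393230.

11393230


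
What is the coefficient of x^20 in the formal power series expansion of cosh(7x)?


The Maclaurin series is cosh(t) = sum_{m>=0} t^(2m) / (2m)!, so substituting t = 7x, only even powers of x are nonzero, with coefficient of x^(2m) equal to 7^(2m) / (2m)!.
For x^20 the coefficient is 7^20/20! = 79792266297612001/2432902008176640000 = 1628413597910449/49651061391360000.

1628413597910449/49651061391360000


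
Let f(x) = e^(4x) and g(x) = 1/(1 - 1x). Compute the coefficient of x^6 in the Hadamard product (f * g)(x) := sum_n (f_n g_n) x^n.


Expanding: f_k = 4^k/k! (from e^(4x)) and g_k = 1^k (from 1/(1 - 1x)). So the Hadamard coefficient (f * g)_k = 4^k 1^k / k! = (4)^k / k!.
For k = 6: 4^6/6! = 4096/720 = 256/45.

256/45


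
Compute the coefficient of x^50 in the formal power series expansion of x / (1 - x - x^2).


Let f(x) = sum_{k>=0} a_k x^k. Multiplying f(x) * (1 - x - x^2) = x and matching coefficients gives a_0 = 0, a_1 = 1, and a_k = a_{k-1} + a_{k-2} for k >= 2. These are the Fibonacci numbers F_k.
Iterating from F_0 = 0, F_1 = 1:
F_0=0, F_1=1, F_2=1, F_3=2, F_4=3, F_5=5, F_6=8, F_7=13, F_8=21, F_9=34, ...
F_50 = 12586269025.

12586269025


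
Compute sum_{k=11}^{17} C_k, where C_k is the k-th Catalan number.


C_11 through C_17: 58786, 208012, 742900, 2674440, 9694845, 35357670, 129644790
Sum = 58786 + 208012 + 742900 + 2674440 + 9694845 + 35357670 + 129644790
= 178381443

178381443


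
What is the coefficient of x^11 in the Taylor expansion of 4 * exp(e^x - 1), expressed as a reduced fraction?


exp(e^x - 1) = sum_{k>=0} Bell_k x^k / k!, where Bell_k is the k-th Bell number.
So the coefficient of x^11 is 4 * Bell_11 / 11!.
Computing: Bell_11 = 678570 and 11! = 39916800, giving
4 * 678570/39916800 = 22619/332640.

22619/332640


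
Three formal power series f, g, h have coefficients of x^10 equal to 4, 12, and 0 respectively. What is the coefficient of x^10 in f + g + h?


Series addition is componentwise:
4 + 12 + 0
= 16

16


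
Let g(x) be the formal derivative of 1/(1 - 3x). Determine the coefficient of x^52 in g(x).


Differentiate termwise: d/dx sum_{k>=0} 3^k x^k = sum_{k>=1} k 3^k x^(k-1) = sum_{j>=0} (j+1) 3^(j+1) x^j.
Equivalently, d/dx [1/(1 - 3x)] = 3/(1 - 3x)^2.
For j = 52: 53 * 3^53 = 53 * 19383245667680019896796723 = 1027312020387041054530226319.

1027312020387041054530226319


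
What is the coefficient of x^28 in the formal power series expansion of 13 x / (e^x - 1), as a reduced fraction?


The exponential generating function for Bernoulli numbers is
x / (e^x - 1) = sum_{k>=0} B_k x^k / k!.
So the coefficient of x^28 in 13 x / (e^x - 1) is 13 B_28 / 28!.
Computing: B_28 = -23749461029/870, 28! = 304888344611713860501504000000, giving
13 * -23749461029/870 / 304888344611713860501504000000 = -3392780147/2914866591342758886113280000000.

-3392780147/2914866591342758886113280000000


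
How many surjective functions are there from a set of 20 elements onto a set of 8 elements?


By inclusion-exclusion on which target elements are missed, the number of surjections from an n-set onto a k-set is
surj(n, k) = sum_{j=0}^{k} (-1)^j C(k, j) (k - j)^n.
Equivalently surj(n, k) = k! * S(n, k), where S(n, k) is the Stirling number of the second kind.
For n = 20, k = 8:
S(20, 8) = 15170932662679, so
surj = 8! * 15170932662679 = 40320 * 15170932662679 = 611692004959217280.

611692004959217280


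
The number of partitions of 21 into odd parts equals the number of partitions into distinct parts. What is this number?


Computing partitions of 21 into odd parts (1, 3, 5, ...):
Using the generating function prod_{k>=0} 1/(1-x^(2k+1)),
the count is 76

76


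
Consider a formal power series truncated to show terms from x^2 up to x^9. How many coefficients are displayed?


From x^2 to x^9 inclusive, the count is 9 - 2 + 1 = 8.

8


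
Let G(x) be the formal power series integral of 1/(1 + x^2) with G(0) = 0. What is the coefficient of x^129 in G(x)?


1/(1 + x^2) = sum_{j>=0} (-1)^j x^(2j). Integrating termwise with G(0) = 0:
G(x) = sum_{j>=0} (-1)^j x^(2j+1) / (2j+1) = arctan(x).
Only odd powers are nonzero. For x^129 write 129 = 2*64 + 1, giving
(-1)^64 / 129 = 1/129 = 1/129.

1/129


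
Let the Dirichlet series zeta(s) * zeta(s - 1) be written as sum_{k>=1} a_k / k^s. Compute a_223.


Convolution gives a_k = sum_{d | k} d * 1 = sum_{d | k} d = sigma(k), the sum of positive divisors of k.
For k = 223, the divisors are 1, 223, so
sigma(223) = 1 + 223 = 224.

224


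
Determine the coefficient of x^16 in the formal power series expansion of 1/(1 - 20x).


The geometric series identity gives 1/(1 - c x) = sum_{k>=0} c^k x^k, so the coefficient of x^k is c^k.
Here c = 20 and k = 16.
Computing: 20^16 = 655360000000000000000

655360000000000000000
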